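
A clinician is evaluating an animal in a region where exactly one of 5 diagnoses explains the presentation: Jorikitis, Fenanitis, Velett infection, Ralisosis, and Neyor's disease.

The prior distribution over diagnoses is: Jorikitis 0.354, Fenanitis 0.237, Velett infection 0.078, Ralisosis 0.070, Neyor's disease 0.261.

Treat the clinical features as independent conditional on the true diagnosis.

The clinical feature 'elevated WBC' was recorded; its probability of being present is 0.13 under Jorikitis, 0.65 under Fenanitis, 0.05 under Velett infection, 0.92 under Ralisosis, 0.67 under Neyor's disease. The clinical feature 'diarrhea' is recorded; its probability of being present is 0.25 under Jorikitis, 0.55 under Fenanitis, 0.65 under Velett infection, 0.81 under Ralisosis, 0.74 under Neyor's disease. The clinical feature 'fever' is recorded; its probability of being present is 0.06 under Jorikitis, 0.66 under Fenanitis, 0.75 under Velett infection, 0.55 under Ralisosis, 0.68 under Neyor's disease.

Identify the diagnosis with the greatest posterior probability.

Neyor's disease

Multiply each prior by the joint likelihood of the clinical feature pattern:
  Jorikitis: 0.354 × 0.13 × 0.25 × 0.06 = 0.0006903
  Fenanitis: 0.237 × 0.65 × 0.55 × 0.66 = 0.05592
  Velett infection: 0.078 × 0.05 × 0.65 × 0.75 = 0.0019013
  Ralisosis: 0.070 × 0.92 × 0.81 × 0.55 = 0.02869
  Neyor's disease: 0.261 × 0.67 × 0.74 × 0.68 = 0.087995
The unnormalized weights sum to 0.1752.
P(Jorikitis | evidence) ≈ 0.0006903 / 0.1752 ≈ 0.004
P(Fenanitis | evidence) ≈ 0.05592 / 0.1752 ≈ 0.319
P(Velett infection | evidence) ≈ 0.0019013 / 0.1752 ≈ 0.011
P(Ralisosis | evidence) ≈ 0.02869 / 0.1752 ≈ 0.164
P(Neyor's disease | evidence) ≈ 0.087995 / 0.1752 ≈ 0.502
The largest is 0.502, so Neyor's disease is most probable.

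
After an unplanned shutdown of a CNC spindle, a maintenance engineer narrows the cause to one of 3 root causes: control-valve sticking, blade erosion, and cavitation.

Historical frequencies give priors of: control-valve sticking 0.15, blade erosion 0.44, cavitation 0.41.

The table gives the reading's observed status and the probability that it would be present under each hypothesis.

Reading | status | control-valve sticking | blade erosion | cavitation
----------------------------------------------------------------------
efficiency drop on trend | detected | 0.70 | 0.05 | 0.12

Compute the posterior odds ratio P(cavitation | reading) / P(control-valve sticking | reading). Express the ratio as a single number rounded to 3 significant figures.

Unnormalized posterior weight (prior times the reading likelihood) for each of the two hypotheses:
  cavitation: 0.41 × 0.12 = 0.0492
  control-valve sticking: 0.15 × 0.70 = 0.105
Odds(cavitation : control-valve sticking) = 0.0492 / 0.105 ≈ 0.469.

0.469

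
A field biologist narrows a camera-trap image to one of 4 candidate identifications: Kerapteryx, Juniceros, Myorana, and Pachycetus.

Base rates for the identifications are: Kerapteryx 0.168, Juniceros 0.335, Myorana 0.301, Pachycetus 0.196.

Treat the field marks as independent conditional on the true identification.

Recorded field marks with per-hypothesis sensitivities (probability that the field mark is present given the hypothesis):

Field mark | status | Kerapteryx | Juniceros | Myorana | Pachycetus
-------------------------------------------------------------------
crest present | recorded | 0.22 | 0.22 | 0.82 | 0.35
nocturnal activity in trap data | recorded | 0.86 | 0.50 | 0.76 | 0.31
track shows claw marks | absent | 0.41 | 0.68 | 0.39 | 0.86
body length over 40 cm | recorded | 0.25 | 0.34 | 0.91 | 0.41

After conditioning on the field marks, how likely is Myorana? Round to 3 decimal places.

0.913

Multiply each prior by the joint likelihood of the field mark pattern (using 1 − P(present | H) for each absent field mark):
  Kerapteryx: 0.168 × 0.22 × 0.86 × (1 − 0.41) × 0.25 = 0.0046884
  Juniceros: 0.335 × 0.22 × 0.50 × (1 − 0.68) × 0.34 = 0.0040093
  Myorana: 0.301 × 0.82 × 0.76 × (1 − 0.39) × 0.91 = 0.10413
  Pachycetus: 0.196 × 0.35 × 0.31 × (1 − 0.86) × 0.41 = 0.0012207
Normalizing constant Z = 0.0046884 + 0.0040093 + 0.10413 + 0.0012207 = 0.11405.
P(Myorana | evidence) = 0.10413 / 0.11405 ≈ 0.913.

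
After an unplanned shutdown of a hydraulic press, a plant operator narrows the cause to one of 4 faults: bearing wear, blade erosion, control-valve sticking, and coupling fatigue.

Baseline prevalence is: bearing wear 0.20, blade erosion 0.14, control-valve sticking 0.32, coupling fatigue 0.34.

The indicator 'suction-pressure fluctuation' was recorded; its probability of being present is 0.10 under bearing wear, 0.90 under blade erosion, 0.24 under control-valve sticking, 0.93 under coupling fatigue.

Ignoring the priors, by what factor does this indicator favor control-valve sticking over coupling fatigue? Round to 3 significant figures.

0.258

Likelihood of this indicator under each hypothesis:
  control-valve sticking: 0.24
  coupling fatigue: 0.93
Bayes factor = 0.24 / 0.93 ≈ 0.258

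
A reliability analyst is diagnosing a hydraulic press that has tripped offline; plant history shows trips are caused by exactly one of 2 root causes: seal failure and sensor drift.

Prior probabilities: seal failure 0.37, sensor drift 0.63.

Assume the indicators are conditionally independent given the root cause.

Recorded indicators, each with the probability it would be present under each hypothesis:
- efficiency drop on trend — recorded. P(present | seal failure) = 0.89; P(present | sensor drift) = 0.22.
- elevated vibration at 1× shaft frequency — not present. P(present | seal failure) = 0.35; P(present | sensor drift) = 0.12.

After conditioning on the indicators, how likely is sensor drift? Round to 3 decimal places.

For each hypothesis, the unnormalized posterior weight is prior × product of the indicator likelihoods (using 1 − P(present | H) for each absent indicator):
  seal failure: 0.37 × 0.89 × (1 − 0.35) = 0.21404
  sensor drift: 0.63 × 0.22 × (1 − 0.12) = 0.12197
The unnormalized weights sum to 0.33601.
P(sensor drift | evidence) = 0.12197 / 0.33601 ≈ 0.363.

0.363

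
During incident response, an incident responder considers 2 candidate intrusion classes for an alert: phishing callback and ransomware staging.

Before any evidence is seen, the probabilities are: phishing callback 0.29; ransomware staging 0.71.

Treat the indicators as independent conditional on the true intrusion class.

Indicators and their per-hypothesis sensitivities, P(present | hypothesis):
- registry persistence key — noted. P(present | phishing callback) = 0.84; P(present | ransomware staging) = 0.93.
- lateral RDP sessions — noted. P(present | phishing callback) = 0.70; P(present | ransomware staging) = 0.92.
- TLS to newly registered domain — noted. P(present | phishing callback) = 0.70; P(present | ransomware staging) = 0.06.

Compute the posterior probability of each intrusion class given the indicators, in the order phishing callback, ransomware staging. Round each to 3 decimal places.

0.766, 0.234

Multiply each prior by the joint likelihood of the indicator pattern:
  phishing callback: 0.29 × 0.84 × 0.70 × 0.70 = 0.11936
  ransomware staging: 0.71 × 0.93 × 0.92 × 0.06 = 0.036449
Normalizing constant Z = 0.11936 + 0.036449 = 0.15581.
P(phishing callback | evidence) = 0.11936 / 0.15581 ≈ 0.766
P(ransomware staging | evidence) = 0.036449 / 0.15581 ≈ 0.234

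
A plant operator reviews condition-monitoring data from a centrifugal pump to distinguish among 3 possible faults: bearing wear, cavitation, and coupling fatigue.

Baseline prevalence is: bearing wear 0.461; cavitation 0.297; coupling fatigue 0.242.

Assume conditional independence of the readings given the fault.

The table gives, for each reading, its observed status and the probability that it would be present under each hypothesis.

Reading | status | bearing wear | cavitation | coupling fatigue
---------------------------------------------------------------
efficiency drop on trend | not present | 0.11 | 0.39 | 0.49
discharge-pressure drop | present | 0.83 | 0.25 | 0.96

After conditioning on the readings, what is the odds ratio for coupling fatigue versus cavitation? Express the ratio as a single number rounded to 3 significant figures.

2.62

Unnormalized posterior weight (prior times the reading likelihoods) for each of the two hypotheses (using 1 − P(present | H) for each absent reading):
  coupling fatigue: 0.242 × (1 − 0.49) × 0.96 = 0.11848
  cavitation: 0.297 × (1 − 0.39) × 0.25 = 0.045292
Posterior odds = 0.11848 / 0.045292 ≈ 2.62.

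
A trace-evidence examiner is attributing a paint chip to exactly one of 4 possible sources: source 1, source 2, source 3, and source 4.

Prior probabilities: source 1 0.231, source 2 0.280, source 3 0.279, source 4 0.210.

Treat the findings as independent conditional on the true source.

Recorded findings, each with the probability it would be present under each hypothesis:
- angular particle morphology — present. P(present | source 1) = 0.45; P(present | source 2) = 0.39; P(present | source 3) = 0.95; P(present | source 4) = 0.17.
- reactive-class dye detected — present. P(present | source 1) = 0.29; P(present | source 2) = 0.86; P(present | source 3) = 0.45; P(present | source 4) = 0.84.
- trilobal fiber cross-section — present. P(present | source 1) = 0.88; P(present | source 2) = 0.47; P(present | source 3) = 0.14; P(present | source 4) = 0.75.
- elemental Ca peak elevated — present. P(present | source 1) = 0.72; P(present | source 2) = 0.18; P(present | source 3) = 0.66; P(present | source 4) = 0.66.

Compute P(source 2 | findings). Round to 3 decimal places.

By Bayes' rule with conditional independence, the unnormalized weight for each hypothesis is prior × ∏ likelihoods:
  source 1: 0.231 × 0.45 × 0.29 × 0.88 × 0.72 = 0.0191
  source 2: 0.280 × 0.39 × 0.86 × 0.47 × 0.18 = 0.007945
  source 3: 0.279 × 0.95 × 0.45 × 0.14 × 0.66 = 0.011021
  source 4: 0.210 × 0.17 × 0.84 × 0.75 × 0.66 = 0.014844
The unnormalized weights sum to 0.05291.
P(source 2 | evidence) = 0.007945 / 0.05291 ≈ 0.150.

0.150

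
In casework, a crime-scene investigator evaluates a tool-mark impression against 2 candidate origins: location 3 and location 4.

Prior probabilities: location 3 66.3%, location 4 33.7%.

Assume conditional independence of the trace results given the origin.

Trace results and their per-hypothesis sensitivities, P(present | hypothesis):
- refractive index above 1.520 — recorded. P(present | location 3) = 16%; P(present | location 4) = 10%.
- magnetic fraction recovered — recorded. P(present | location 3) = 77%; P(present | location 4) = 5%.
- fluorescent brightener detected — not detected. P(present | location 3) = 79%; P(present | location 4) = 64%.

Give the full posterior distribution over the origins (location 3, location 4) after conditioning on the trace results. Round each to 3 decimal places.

By Bayes' rule with conditional independence, the unnormalized weight for each hypothesis is prior × ∏ likelihoods (using 1 − P(present | H) for each absent trace result):
  location 3: 0.663 × 0.16 × 0.77 × (1 − 0.79) = 0.017153
  location 4: 0.337 × 0.10 × 0.05 × (1 − 0.64) = 0.0006066
The unnormalized weights sum to 0.01776.
P(location 3 | evidence) = 0.017153 / 0.01776 ≈ 0.966
P(location 4 | evidence) = 0.0006066 / 0.01776 ≈ 0.034

0.966, 0.034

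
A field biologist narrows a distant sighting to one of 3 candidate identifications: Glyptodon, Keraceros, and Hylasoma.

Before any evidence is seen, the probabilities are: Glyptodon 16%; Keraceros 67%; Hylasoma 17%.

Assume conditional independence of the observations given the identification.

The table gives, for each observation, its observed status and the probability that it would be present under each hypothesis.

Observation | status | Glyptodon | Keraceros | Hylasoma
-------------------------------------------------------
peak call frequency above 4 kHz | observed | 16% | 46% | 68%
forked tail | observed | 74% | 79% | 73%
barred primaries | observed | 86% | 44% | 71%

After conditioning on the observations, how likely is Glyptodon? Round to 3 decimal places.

0.089

For each hypothesis, the unnormalized posterior weight is prior × product of the observation likelihoods:
  Glyptodon: 0.16 × 0.16 × 0.74 × 0.86 = 0.016292
  Keraceros: 0.67 × 0.46 × 0.79 × 0.44 = 0.10713
  Hylasoma: 0.17 × 0.68 × 0.73 × 0.71 = 0.059915
Marginal likelihood of the evidence = 0.18334.
P(Glyptodon | evidence) = 0.016292 / 0.18334 ≈ 0.089.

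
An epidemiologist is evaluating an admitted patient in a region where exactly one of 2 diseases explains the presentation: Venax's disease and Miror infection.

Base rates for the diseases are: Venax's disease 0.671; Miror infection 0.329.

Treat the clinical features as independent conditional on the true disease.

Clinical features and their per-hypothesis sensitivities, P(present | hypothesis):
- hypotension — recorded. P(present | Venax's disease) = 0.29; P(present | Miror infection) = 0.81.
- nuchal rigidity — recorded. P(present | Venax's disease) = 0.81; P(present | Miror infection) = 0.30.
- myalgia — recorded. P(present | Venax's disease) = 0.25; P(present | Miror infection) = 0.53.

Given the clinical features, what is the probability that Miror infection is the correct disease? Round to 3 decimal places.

For each hypothesis, the unnormalized posterior weight is prior × product of the clinical feature likelihoods:
  Venax's disease: 0.671 × 0.29 × 0.81 × 0.25 = 0.039404
  Miror infection: 0.329 × 0.81 × 0.30 × 0.53 = 0.042372
Normalizing constant Z = 0.039404 + 0.042372 = 0.081776.
P(Miror infection | evidence) = 0.042372 / 0.081776 ≈ 0.518.

0.518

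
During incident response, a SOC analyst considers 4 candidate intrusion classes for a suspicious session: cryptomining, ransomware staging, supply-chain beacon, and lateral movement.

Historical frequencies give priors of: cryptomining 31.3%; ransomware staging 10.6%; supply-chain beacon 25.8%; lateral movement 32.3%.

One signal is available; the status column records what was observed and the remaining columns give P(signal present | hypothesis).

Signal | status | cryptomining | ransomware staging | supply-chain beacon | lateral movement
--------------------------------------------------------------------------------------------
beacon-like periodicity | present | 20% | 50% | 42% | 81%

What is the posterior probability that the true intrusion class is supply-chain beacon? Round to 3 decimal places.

Multiply each prior by the likelihood of the signal:
  cryptomining: 0.313 × 0.20 = 0.0626
  ransomware staging: 0.106 × 0.50 = 0.053
  supply-chain beacon: 0.258 × 0.42 = 0.10836
  lateral movement: 0.323 × 0.81 = 0.26163
Normalizing constant Z = 0.0626 + 0.053 + 0.10836 + 0.26163 = 0.48559.
P(supply-chain beacon | evidence) = 0.10836 / 0.48559 ≈ 0.223.

0.223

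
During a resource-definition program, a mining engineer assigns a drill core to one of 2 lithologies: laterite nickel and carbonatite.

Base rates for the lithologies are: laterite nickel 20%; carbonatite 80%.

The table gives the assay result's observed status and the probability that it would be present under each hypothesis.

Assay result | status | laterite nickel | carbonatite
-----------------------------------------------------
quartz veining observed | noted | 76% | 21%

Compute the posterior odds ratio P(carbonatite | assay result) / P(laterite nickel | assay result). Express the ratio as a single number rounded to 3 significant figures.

1.11

Posterior odds equal prior odds times the likelihood ratio; only the two competing hypotheses matter.
  carbonatite: 0.80 × 0.21 = 0.168
  laterite nickel: 0.20 × 0.76 = 0.152
Posterior odds = 0.168 / 0.152 ≈ 1.11.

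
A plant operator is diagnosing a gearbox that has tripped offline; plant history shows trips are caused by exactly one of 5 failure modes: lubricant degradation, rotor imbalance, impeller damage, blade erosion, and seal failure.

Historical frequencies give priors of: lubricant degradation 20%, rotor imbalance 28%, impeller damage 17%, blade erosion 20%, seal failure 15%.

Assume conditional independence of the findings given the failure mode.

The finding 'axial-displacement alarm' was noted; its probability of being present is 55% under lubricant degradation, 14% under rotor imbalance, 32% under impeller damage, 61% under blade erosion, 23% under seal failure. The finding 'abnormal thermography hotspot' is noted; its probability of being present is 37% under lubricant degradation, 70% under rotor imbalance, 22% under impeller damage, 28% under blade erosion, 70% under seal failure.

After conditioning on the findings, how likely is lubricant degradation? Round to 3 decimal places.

By Bayes' rule with conditional independence, the unnormalized weight for each hypothesis is prior × ∏ likelihoods:
  lubricant degradation: 0.20 × 0.55 × 0.37 = 0.0407
  rotor imbalance: 0.28 × 0.14 × 0.70 = 0.02744
  impeller damage: 0.17 × 0.32 × 0.22 = 0.011968
  blade erosion: 0.20 × 0.61 × 0.28 = 0.03416
  seal failure: 0.15 × 0.23 × 0.70 = 0.02415
The unnormalized weights sum to 0.13842.
P(lubricant degradation | evidence) = 0.0407 / 0.13842 ≈ 0.294.

0.294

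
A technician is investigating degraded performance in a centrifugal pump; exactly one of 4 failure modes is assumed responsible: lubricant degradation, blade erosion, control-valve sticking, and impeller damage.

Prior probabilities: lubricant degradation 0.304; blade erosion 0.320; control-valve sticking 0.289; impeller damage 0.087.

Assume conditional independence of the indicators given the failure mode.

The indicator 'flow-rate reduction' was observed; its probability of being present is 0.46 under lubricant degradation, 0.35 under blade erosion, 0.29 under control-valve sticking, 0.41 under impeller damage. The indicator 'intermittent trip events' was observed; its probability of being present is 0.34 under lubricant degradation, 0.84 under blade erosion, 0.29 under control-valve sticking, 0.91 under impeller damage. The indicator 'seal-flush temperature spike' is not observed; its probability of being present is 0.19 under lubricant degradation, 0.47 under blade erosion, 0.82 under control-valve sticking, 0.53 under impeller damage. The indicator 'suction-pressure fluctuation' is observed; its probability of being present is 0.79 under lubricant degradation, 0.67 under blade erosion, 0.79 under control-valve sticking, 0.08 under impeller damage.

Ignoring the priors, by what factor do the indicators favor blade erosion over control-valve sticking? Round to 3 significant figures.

Take the product of per-indicator likelihoods under each hypothesis (using 1 − P(present | H) for each absent indicator), then divide.
  blade erosion: 0.35 × 0.84 × (1 − 0.47) × 0.67 = 0.1044
  control-valve sticking: 0.29 × 0.29 × (1 − 0.82) × 0.79 = 0.011959
Bayes factor = 0.1044 / 0.011959 ≈ 8.73

8.73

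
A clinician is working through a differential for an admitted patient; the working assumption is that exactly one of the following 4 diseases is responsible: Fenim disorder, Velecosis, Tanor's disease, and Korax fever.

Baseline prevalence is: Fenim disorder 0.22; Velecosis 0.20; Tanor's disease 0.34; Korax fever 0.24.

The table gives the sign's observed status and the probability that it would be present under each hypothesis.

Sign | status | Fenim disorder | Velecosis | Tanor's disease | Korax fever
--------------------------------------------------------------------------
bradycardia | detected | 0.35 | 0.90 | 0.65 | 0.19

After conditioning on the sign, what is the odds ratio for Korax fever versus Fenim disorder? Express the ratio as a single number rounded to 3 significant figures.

0.592

Unnormalized posterior weight (prior times the sign likelihood) for each of the two hypotheses:
  Korax fever: 0.24 × 0.19 = 0.0456
  Fenim disorder: 0.22 × 0.35 = 0.077
Posterior odds = 0.0456 / 0.077 ≈ 0.592.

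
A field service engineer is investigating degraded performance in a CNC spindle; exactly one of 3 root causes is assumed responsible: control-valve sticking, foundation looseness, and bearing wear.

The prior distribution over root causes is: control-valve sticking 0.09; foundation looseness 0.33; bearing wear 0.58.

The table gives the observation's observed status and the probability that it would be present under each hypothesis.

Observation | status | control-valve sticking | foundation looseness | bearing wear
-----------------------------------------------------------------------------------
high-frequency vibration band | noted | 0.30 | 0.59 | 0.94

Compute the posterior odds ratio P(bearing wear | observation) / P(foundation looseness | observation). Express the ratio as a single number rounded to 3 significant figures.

The normalizing constant cancels in an odds ratio, so compute prior × likelihood for the two hypotheses only:
  bearing wear: 0.58 × 0.94 = 0.5452
  foundation looseness: 0.33 × 0.59 = 0.1947
Odds(bearing wear : foundation looseness) = 0.5452 / 0.1947 ≈ 2.80.

2.80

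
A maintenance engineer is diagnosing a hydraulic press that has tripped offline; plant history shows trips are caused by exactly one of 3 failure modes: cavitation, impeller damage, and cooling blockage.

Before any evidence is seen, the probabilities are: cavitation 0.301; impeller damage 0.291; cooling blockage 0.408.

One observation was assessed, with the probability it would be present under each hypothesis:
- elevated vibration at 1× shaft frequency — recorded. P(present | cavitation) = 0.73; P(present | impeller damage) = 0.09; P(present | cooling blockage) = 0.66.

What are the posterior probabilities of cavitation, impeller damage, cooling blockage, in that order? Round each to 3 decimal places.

For each hypothesis, the unnormalized posterior weight is prior × likelihood:
  cavitation: 0.301 × 0.73 = 0.21973
  impeller damage: 0.291 × 0.09 = 0.02619
  cooling blockage: 0.408 × 0.66 = 0.26928
Normalizing constant Z = 0.21973 + 0.02619 + 0.26928 = 0.5152.
P(cavitation | evidence) = 0.21973 / 0.5152 ≈ 0.426
P(impeller damage | evidence) = 0.02619 / 0.5152 ≈ 0.051
P(cooling blockage | evidence) = 0.26928 / 0.5152 ≈ 0.523

0.426, 0.051, 0.523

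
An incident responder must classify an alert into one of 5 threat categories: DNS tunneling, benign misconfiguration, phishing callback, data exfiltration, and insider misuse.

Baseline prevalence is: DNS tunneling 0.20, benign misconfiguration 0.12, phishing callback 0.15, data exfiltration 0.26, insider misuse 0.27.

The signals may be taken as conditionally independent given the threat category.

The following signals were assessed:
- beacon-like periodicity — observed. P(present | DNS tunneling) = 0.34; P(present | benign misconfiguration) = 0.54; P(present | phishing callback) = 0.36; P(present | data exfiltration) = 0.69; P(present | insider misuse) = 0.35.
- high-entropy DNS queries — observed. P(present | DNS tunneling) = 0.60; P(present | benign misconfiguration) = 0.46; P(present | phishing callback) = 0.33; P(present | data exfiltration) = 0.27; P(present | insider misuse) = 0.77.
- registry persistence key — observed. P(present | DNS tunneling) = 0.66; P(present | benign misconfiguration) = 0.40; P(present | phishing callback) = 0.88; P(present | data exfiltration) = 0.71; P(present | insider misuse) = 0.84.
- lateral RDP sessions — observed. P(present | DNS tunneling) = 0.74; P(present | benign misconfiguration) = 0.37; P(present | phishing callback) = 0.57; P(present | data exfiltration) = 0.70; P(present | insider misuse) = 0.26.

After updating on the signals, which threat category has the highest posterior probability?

By Bayes' rule with conditional independence, the unnormalized weight for each hypothesis is prior × ∏ likelihoods:
  DNS tunneling: 0.20 × 0.34 × 0.60 × 0.66 × 0.74 = 0.019927
  benign misconfiguration: 0.12 × 0.54 × 0.46 × 0.40 × 0.37 = 0.0044116
  phishing callback: 0.15 × 0.36 × 0.33 × 0.88 × 0.57 = 0.0089385
  data exfiltration: 0.26 × 0.69 × 0.27 × 0.71 × 0.70 = 0.024074
  insider misuse: 0.27 × 0.35 × 0.77 × 0.84 × 0.26 = 0.015892
The unnormalized weights sum to 0.073242.
P(DNS tunneling | evidence) ≈ 0.019927 / 0.073242 ≈ 0.272
P(benign misconfiguration | evidence) ≈ 0.0044116 / 0.073242 ≈ 0.060
P(phishing callback | evidence) ≈ 0.0089385 / 0.073242 ≈ 0.122
P(data exfiltration | evidence) ≈ 0.024074 / 0.073242 ≈ 0.329
P(insider misuse | evidence) ≈ 0.015892 / 0.073242 ≈ 0.217
The largest is 0.329, so data exfiltration is most probable.

data exfiltration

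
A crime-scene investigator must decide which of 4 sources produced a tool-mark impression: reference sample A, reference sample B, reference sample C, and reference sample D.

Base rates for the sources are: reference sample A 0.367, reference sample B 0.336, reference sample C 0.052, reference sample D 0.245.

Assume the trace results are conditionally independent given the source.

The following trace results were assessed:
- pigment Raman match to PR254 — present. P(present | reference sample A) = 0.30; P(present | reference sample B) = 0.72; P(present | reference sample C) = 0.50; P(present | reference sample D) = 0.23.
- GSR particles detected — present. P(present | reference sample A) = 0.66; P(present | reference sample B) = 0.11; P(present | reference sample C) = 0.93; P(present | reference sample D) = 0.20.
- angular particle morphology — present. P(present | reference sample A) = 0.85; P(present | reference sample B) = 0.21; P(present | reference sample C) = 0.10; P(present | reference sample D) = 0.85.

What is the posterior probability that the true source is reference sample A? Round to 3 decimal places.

0.778

By Bayes' rule with conditional independence, the unnormalized weight for each hypothesis is prior × ∏ likelihoods:
  reference sample A: 0.367 × 0.30 × 0.66 × 0.85 = 0.061766
  reference sample B: 0.336 × 0.72 × 0.11 × 0.21 = 0.0055884
  reference sample C: 0.052 × 0.50 × 0.93 × 0.10 = 0.002418
  reference sample D: 0.245 × 0.23 × 0.20 × 0.85 = 0.0095795
Marginal likelihood of the evidence = 0.079352.
P(reference sample A | evidence) = 0.061766 / 0.079352 ≈ 0.778.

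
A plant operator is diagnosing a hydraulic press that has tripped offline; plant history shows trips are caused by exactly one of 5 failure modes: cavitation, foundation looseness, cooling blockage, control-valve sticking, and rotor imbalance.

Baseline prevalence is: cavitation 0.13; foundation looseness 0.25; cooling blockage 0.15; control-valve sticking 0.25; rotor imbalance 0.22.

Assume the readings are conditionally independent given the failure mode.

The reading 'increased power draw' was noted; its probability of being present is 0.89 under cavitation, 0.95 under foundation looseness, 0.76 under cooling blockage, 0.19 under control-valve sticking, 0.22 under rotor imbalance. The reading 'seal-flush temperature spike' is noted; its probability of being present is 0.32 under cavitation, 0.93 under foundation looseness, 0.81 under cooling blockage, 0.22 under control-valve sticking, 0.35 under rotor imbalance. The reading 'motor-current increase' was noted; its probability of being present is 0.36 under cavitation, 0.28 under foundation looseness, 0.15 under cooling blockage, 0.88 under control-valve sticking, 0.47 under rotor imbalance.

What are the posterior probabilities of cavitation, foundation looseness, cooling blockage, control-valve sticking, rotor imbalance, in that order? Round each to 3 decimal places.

0.126, 0.582, 0.130, 0.087, 0.075

Multiply each prior by the joint likelihood of the reading pattern:
  cavitation: 0.13 × 0.89 × 0.32 × 0.36 = 0.013329
  foundation looseness: 0.25 × 0.95 × 0.93 × 0.28 = 0.061845
  cooling blockage: 0.15 × 0.76 × 0.81 × 0.15 = 0.013851
  control-valve sticking: 0.25 × 0.19 × 0.22 × 0.88 = 0.009196
  rotor imbalance: 0.22 × 0.22 × 0.35 × 0.47 = 0.0079618
Marginal likelihood of the evidence = 0.10618.
P(cavitation | evidence) = 0.013329 / 0.10618 ≈ 0.126
P(foundation looseness | evidence) = 0.061845 / 0.10618 ≈ 0.582
P(cooling blockage | evidence) = 0.013851 / 0.10618 ≈ 0.130
P(control-valve sticking | evidence) = 0.009196 / 0.10618 ≈ 0.087
P(rotor imbalance | evidence) = 0.0079618 / 0.10618 ≈ 0.075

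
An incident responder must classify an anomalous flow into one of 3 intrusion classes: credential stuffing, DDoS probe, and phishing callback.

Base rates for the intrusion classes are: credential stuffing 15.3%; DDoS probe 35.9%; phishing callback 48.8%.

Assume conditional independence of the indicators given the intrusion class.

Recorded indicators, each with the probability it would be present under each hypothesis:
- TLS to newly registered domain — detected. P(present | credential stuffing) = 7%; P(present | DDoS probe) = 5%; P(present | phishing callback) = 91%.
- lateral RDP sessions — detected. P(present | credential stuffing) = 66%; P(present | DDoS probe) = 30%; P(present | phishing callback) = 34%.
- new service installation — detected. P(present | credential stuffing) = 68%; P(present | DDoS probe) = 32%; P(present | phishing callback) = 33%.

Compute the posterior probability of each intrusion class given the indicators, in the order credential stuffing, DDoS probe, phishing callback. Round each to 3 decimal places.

Multiply each prior by the joint likelihood of the indicator pattern:
  credential stuffing: 0.153 × 0.07 × 0.66 × 0.68 = 0.0048066
  DDoS probe: 0.359 × 0.05 × 0.30 × 0.32 = 0.0017232
  phishing callback: 0.488 × 0.91 × 0.34 × 0.33 = 0.049826
Marginal likelihood of the evidence = 0.056356.
P(credential stuffing | evidence) = 0.0048066 / 0.056356 ≈ 0.085
P(DDoS probe | evidence) = 0.0017232 / 0.056356 ≈ 0.031
P(phishing callback | evidence) = 0.049826 / 0.056356 ≈ 0.884

0.085, 0.031, 0.884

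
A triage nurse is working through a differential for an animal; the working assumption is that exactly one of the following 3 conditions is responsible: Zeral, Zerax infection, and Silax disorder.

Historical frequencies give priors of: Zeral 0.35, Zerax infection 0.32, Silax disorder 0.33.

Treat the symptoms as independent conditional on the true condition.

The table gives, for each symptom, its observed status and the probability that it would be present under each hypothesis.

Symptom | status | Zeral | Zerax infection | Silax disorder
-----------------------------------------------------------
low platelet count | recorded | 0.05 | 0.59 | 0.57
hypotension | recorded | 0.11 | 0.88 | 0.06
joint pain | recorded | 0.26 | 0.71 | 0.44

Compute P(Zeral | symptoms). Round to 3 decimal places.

0.004

By Bayes' rule with conditional independence, the unnormalized weight for each hypothesis is prior × ∏ likelihoods:
  Zeral: 0.35 × 0.05 × 0.11 × 0.26 = 0.0005005
  Zerax infection: 0.32 × 0.59 × 0.88 × 0.71 = 0.11796
  Silax disorder: 0.33 × 0.57 × 0.06 × 0.44 = 0.0049658
Normalizing constant Z = 0.0005005 + 0.11796 + 0.0049658 = 0.12343.
P(Zeral | evidence) = 0.0005005 / 0.12343 ≈ 0.004.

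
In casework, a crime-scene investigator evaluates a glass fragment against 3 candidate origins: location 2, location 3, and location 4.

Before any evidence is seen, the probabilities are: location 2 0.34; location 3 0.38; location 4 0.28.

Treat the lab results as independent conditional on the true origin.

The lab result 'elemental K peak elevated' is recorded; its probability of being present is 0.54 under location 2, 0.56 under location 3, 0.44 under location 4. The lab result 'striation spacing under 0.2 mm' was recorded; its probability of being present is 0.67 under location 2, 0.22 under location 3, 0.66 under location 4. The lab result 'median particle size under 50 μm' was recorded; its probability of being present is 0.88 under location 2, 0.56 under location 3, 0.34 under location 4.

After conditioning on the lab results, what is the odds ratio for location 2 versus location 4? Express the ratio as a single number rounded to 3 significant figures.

The normalizing constant cancels in an odds ratio, so compute prior × likelihood for the two hypotheses only:
  location 2: 0.34 × 0.54 × 0.67 × 0.88 = 0.10825
  location 4: 0.28 × 0.44 × 0.66 × 0.34 = 0.027646
Posterior odds = 0.10825 / 0.027646 ≈ 3.92.

3.92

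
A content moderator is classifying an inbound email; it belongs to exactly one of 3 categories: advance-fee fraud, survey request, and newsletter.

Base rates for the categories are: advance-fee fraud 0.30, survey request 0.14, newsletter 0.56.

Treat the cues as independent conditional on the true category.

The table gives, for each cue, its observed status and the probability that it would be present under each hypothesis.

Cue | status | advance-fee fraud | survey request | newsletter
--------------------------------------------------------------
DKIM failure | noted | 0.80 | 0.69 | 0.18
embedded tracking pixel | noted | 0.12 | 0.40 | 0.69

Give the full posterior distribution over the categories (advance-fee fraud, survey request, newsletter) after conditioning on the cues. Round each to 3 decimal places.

For each hypothesis, the unnormalized posterior weight is prior × product of the cue likelihoods:
  advance-fee fraud: 0.30 × 0.80 × 0.12 = 0.0288
  survey request: 0.14 × 0.69 × 0.40 = 0.03864
  newsletter: 0.56 × 0.18 × 0.69 = 0.069552
Marginal likelihood of the evidence = 0.13699.
P(advance-fee fraud | evidence) = 0.0288 / 0.13699 ≈ 0.210
P(survey request | evidence) = 0.03864 / 0.13699 ≈ 0.282
P(newsletter | evidence) = 0.069552 / 0.13699 ≈ 0.508

0.210, 0.282, 0.508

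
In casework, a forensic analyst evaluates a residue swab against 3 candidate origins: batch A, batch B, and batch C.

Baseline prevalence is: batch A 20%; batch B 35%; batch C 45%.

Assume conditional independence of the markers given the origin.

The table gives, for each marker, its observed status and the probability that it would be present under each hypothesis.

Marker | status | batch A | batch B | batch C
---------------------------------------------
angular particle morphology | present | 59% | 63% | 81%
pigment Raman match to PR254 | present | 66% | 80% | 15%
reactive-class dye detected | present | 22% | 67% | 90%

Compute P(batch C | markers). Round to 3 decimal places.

For each hypothesis, the unnormalized posterior weight is prior × product of the marker likelihoods:
  batch A: 0.20 × 0.59 × 0.66 × 0.22 = 0.017134
  batch B: 0.35 × 0.63 × 0.80 × 0.67 = 0.11819
  batch C: 0.45 × 0.81 × 0.15 × 0.90 = 0.049208
Normalizing constant Z = 0.017134 + 0.11819 + 0.049208 = 0.18453.
P(batch C | evidence) = 0.049208 / 0.18453 ≈ 0.267.

0.267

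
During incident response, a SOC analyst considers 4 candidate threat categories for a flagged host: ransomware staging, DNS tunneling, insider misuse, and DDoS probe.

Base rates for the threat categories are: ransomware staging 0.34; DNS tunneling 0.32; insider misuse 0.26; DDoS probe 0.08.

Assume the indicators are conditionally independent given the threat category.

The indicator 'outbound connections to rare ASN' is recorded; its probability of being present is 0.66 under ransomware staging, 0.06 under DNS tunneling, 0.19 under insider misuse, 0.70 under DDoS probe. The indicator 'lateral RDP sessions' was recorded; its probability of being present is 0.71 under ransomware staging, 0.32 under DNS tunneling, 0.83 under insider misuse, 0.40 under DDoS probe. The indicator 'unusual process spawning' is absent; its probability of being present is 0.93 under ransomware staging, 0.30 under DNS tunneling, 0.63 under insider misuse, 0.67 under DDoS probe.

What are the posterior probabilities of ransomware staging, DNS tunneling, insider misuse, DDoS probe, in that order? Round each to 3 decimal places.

0.293, 0.113, 0.399, 0.194

By Bayes' rule with conditional independence, the unnormalized weight for each hypothesis is prior × ∏ likelihoods (using 1 − P(present | H) for each absent indicator):
  ransomware staging: 0.34 × 0.66 × 0.71 × (1 − 0.93) = 0.011153
  DNS tunneling: 0.32 × 0.06 × 0.32 × (1 − 0.30) = 0.0043008
  insider misuse: 0.26 × 0.19 × 0.83 × (1 − 0.63) = 0.015171
  DDoS probe: 0.08 × 0.70 × 0.40 × (1 − 0.67) = 0.007392
The unnormalized weights sum to 0.038016.
P(ransomware staging | evidence) = 0.011153 / 0.038016 ≈ 0.293
P(DNS tunneling | evidence) = 0.0043008 / 0.038016 ≈ 0.113
P(insider misuse | evidence) = 0.015171 / 0.038016 ≈ 0.399
P(DDoS probe | evidence) = 0.007392 / 0.038016 ≈ 0.194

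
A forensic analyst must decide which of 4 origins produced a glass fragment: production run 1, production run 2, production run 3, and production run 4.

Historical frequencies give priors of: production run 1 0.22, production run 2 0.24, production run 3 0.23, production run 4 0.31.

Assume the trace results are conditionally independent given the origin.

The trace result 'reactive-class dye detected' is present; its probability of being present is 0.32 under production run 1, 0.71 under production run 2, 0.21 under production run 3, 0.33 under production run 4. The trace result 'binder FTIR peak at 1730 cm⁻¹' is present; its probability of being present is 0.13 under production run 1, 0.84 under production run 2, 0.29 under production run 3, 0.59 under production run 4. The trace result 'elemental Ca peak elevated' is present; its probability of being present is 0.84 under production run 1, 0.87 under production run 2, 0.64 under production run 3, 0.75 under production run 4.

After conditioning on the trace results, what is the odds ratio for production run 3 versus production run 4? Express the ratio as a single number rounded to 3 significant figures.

0.198

Unnormalized posterior weight (prior times the trace result likelihoods) for each of the two hypotheses:
  production run 3: 0.23 × 0.21 × 0.29 × 0.64 = 0.0089645
  production run 4: 0.31 × 0.33 × 0.59 × 0.75 = 0.045268
Odds(production run 3 : production run 4) = 0.0089645 / 0.045268 ≈ 0.198.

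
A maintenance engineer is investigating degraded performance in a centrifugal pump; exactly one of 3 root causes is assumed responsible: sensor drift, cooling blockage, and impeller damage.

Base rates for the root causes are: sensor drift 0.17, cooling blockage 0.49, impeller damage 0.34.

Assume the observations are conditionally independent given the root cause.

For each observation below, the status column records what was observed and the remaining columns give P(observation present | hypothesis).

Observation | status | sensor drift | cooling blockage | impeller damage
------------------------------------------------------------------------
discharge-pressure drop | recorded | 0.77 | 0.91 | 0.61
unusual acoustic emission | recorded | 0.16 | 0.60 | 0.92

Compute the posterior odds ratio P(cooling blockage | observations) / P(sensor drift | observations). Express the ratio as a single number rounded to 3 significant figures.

12.8

The normalizing constant cancels in an odds ratio, so compute prior × likelihood for the two hypotheses only:
  cooling blockage: 0.49 × 0.91 × 0.60 = 0.26754
  sensor drift: 0.17 × 0.77 × 0.16 = 0.020944
Odds(cooling blockage : sensor drift) = 0.26754 / 0.020944 ≈ 12.8.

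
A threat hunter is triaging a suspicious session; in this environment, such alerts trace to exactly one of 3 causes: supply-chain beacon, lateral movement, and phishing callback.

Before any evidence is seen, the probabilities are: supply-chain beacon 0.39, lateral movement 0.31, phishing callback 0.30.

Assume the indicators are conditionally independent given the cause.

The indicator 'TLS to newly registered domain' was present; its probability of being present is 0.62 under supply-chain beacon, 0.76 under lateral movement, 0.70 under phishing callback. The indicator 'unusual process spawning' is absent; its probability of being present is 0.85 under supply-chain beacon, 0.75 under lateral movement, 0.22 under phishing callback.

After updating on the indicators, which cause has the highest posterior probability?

For each hypothesis, the unnormalized posterior weight is prior × product of the indicator likelihoods (using 1 − P(present | H) for each absent indicator):
  supply-chain beacon: 0.39 × 0.62 × (1 − 0.85) = 0.03627
  lateral movement: 0.31 × 0.76 × (1 − 0.75) = 0.0589
  phishing callback: 0.30 × 0.70 × (1 − 0.22) = 0.1638
Normalizing constant Z = 0.03627 + 0.0589 + 0.1638 = 0.25897.
P(supply-chain beacon | evidence) ≈ 0.03627 / 0.25897 ≈ 0.140
P(lateral movement | evidence) ≈ 0.0589 / 0.25897 ≈ 0.227
P(phishing callback | evidence) ≈ 0.1638 / 0.25897 ≈ 0.633
The largest is 0.633, so phishing callback is most probable.

phishing callback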